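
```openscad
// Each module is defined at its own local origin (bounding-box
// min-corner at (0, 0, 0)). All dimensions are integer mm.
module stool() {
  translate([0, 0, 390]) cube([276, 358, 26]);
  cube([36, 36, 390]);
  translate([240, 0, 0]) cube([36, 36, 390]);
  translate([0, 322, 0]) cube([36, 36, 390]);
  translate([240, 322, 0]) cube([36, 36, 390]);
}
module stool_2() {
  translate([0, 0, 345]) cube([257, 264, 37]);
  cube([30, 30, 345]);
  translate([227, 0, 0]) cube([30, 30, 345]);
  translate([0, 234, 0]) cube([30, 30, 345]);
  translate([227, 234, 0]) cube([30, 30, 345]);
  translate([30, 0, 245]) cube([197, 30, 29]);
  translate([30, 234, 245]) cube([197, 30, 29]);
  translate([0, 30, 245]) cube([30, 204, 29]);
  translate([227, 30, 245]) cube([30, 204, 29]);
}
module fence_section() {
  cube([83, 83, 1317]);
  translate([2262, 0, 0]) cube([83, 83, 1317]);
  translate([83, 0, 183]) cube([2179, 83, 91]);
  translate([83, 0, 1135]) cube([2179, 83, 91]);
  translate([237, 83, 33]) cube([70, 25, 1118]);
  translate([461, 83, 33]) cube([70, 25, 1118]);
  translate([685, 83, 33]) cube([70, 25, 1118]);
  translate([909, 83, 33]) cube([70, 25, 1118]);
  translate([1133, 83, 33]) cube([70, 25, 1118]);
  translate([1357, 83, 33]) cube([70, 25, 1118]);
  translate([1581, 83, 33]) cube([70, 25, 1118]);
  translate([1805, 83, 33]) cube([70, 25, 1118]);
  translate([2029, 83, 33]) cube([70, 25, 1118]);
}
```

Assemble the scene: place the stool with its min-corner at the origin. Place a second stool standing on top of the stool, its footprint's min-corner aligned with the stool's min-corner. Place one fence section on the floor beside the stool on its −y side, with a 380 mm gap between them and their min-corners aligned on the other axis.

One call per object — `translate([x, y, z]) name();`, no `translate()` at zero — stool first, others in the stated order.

stool();
translate([0, 0, 416]) stool_2();
translate([0, -488, 0]) fence_section();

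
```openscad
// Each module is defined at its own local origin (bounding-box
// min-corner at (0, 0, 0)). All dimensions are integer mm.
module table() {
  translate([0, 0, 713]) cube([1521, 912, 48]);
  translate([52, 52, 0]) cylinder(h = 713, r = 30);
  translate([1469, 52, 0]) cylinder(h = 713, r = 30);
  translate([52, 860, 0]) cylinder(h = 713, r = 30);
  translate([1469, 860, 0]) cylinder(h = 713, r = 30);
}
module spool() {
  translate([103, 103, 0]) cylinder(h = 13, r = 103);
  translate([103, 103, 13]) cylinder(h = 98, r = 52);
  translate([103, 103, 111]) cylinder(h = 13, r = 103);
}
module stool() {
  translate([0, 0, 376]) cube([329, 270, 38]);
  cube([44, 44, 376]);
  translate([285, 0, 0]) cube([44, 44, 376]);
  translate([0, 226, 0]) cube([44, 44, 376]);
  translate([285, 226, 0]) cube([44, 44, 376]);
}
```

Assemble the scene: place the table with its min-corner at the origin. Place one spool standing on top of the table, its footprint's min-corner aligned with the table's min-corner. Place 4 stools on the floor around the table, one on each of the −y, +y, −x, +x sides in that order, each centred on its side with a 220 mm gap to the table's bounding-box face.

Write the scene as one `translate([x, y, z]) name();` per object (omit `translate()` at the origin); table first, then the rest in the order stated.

table();
translate([0, 0, 761]) spool();
translate([596, -490, 0]) stool();
translate([596, 1132, 0]) stool();
translate([-549, 321, 0]) stool();
translate([1741, 321, 0]) stool();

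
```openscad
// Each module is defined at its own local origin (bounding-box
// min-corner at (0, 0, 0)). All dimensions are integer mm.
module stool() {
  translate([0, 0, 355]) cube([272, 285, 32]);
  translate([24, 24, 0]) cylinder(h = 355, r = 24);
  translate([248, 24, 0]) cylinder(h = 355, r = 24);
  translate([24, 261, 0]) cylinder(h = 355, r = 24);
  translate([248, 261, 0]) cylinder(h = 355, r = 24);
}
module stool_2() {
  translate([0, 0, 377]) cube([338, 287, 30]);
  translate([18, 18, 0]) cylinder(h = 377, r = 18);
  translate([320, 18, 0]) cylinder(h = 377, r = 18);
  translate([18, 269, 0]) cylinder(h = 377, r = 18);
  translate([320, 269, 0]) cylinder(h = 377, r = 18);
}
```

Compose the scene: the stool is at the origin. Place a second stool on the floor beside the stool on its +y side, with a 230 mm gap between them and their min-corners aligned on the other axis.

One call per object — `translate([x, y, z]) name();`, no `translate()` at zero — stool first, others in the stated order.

stool();
translate([0, 515, 0]) stool_2();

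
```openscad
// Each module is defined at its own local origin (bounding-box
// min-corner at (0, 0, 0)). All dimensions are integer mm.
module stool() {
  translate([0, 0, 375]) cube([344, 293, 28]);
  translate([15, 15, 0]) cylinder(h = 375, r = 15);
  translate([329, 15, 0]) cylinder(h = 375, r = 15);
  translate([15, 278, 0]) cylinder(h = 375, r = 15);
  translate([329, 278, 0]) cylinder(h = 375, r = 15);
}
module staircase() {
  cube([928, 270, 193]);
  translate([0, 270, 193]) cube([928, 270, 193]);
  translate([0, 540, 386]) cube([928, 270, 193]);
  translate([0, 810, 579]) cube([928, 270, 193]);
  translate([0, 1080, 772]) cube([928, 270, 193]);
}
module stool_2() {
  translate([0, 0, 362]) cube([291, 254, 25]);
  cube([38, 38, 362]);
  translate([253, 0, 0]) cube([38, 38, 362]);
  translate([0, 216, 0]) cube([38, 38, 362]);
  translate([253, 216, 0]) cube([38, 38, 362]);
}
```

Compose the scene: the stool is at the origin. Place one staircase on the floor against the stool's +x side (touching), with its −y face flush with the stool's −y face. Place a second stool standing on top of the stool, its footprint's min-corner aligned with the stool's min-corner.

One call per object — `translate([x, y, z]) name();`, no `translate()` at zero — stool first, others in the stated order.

stool();
translate([344, 0, 0]) staircase();
translate([0, 0, 403]) stool_2();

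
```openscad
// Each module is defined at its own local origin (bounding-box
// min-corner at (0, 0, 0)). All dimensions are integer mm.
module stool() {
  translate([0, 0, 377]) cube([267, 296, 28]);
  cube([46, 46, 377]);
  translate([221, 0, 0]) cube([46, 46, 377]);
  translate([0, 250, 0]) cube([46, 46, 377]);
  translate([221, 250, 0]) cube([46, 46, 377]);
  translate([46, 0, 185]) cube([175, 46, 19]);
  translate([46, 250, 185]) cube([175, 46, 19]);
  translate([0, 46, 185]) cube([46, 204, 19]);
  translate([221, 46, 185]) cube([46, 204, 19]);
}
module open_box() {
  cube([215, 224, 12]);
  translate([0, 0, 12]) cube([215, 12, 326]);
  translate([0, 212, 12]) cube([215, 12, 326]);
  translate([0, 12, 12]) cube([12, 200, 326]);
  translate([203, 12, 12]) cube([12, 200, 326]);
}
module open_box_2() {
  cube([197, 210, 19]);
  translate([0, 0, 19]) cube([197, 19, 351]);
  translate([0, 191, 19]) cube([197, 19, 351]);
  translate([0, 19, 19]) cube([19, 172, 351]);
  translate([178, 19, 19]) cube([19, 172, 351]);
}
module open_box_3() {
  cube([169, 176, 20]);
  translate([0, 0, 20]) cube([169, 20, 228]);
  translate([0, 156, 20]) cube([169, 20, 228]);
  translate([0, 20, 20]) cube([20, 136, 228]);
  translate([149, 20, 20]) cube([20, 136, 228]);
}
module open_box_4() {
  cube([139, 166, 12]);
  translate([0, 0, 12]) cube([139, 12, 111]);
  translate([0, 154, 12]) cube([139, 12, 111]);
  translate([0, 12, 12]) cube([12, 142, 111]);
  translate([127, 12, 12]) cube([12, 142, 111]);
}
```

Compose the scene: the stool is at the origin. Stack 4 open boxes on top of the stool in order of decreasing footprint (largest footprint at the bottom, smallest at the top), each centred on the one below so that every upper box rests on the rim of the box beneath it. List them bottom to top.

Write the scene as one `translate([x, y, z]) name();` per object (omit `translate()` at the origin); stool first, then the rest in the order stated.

stool();
translate([26, 36, 405]) open_box();
translate([35, 43, 743]) open_box_2();
translate([49, 60, 1113]) open_box_3();
translate([64, 65, 1361]) open_box_4();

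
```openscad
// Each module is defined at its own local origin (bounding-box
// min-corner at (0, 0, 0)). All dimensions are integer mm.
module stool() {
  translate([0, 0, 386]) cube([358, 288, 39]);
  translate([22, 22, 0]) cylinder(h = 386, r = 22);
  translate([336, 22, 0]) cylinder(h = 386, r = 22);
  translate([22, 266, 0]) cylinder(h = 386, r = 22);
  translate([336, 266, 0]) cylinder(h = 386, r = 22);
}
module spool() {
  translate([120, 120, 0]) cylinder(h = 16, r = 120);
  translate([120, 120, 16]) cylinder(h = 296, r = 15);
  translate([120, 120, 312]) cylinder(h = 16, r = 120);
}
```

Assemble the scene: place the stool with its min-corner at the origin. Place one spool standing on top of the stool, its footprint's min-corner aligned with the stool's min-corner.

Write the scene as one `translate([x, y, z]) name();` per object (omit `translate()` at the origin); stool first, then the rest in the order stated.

stool();
translate([0, 0, 425]) spool();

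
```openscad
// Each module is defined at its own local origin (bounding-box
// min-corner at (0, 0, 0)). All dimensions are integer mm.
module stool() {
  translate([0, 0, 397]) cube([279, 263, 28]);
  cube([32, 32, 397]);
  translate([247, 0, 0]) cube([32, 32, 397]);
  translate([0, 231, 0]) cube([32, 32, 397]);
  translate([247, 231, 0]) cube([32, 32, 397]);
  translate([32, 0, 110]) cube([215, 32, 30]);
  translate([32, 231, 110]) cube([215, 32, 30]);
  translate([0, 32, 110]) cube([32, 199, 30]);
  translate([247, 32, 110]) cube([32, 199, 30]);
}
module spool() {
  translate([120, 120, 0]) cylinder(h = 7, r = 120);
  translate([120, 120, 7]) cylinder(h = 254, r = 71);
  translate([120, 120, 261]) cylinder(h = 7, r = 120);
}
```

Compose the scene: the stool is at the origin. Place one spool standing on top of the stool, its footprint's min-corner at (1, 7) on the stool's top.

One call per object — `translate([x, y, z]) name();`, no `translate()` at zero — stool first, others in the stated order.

stool();
translate([1, 7, 425]) spool();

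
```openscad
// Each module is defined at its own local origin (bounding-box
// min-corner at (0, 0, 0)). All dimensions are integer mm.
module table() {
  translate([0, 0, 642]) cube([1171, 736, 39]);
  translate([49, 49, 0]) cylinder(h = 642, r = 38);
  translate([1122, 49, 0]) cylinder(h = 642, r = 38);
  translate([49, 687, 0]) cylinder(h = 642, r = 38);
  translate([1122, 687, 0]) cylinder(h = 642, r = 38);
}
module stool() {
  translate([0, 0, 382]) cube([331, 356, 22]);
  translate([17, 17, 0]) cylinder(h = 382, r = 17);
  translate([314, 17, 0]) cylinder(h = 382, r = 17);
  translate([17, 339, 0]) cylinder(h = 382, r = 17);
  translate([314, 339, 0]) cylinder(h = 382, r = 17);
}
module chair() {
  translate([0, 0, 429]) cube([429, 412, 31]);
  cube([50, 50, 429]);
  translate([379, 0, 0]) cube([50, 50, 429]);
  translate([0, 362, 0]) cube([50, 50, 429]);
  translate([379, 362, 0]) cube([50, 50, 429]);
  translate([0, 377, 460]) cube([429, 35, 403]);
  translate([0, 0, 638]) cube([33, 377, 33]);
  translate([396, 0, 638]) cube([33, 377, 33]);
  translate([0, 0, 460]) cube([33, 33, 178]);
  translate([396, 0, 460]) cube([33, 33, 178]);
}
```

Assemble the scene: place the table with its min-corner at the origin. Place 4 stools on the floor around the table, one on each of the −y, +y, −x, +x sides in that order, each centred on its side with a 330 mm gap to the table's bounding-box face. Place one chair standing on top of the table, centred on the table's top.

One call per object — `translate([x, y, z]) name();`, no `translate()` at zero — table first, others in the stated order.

table();
translate([420, -686, 0]) stool();
translate([420, 1066, 0]) stool();
translate([-661, 190, 0]) stool();
translate([1501, 190, 0]) stool();
translate([371, 162, 681]) chair();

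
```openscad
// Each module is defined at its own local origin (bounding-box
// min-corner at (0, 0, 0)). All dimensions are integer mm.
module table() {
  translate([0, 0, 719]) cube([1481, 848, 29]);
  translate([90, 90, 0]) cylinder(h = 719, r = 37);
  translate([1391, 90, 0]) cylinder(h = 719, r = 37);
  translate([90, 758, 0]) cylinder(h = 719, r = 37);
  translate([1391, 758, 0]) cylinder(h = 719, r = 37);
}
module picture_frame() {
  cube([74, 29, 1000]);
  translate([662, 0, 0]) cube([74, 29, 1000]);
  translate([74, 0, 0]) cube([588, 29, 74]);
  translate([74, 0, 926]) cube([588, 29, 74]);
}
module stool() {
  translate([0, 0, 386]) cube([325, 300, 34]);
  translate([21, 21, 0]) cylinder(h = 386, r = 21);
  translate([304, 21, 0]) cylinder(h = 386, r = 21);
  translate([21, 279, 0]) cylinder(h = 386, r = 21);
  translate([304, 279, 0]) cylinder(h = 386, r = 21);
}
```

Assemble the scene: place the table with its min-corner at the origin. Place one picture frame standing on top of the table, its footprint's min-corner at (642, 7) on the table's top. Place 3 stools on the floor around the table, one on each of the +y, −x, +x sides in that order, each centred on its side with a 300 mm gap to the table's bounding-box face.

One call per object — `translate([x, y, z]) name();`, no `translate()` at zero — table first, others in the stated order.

table();
translate([642, 7, 748]) picture_frame();
translate([578, 1148, 0]) stool();
translate([-625, 274, 0]) stool();
translate([1781, 274, 0]) stool();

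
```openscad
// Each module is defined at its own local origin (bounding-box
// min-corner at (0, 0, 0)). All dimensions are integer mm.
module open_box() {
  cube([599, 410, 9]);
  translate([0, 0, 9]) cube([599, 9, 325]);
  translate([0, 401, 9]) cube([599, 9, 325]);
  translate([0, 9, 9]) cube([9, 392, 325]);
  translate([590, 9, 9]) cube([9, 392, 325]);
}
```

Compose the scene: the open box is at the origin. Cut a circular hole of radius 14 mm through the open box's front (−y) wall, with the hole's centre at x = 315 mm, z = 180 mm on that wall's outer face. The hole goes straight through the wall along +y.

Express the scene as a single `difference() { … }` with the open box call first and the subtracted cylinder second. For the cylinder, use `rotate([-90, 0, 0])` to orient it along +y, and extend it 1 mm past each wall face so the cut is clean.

difference() {
  open_box();
  translate([315, -1, 180]) rotate([-90, 0, 0]) cylinder(h = 11, r = 14);
}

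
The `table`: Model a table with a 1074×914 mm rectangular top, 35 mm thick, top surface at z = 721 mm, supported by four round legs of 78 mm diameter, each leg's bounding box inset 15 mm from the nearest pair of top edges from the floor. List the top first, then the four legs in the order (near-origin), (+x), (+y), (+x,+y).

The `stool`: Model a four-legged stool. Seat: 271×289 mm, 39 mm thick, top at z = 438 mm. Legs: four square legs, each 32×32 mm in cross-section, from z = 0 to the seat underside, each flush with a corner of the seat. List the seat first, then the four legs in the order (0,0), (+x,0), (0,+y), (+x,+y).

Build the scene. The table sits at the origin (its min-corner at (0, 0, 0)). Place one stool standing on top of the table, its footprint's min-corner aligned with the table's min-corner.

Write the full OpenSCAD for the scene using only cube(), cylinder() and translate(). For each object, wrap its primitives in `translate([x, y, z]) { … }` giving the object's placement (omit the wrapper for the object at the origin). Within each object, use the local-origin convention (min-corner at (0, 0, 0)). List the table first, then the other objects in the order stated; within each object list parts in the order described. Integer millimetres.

translate([0, 0, 686]) cube([1074, 914, 35]);
translate([54, 54, 0]) cylinder(h = 686, r = 39);
translate([1020, 54, 0]) cylinder(h = 686, r = 39);
translate([54, 860, 0]) cylinder(h = 686, r = 39);
translate([1020, 860, 0]) cylinder(h = 686, r = 39);
translate([0, 0, 721]) {
  translate([0, 0, 399]) cube([271, 289, 39]);
  cube([32, 32, 399]);
  translate([239, 0, 0]) cube([32, 32, 399]);
  translate([0, 257, 0]) cube([32, 32, 399]);
  translate([239, 257, 0]) cube([32, 32, 399]);
}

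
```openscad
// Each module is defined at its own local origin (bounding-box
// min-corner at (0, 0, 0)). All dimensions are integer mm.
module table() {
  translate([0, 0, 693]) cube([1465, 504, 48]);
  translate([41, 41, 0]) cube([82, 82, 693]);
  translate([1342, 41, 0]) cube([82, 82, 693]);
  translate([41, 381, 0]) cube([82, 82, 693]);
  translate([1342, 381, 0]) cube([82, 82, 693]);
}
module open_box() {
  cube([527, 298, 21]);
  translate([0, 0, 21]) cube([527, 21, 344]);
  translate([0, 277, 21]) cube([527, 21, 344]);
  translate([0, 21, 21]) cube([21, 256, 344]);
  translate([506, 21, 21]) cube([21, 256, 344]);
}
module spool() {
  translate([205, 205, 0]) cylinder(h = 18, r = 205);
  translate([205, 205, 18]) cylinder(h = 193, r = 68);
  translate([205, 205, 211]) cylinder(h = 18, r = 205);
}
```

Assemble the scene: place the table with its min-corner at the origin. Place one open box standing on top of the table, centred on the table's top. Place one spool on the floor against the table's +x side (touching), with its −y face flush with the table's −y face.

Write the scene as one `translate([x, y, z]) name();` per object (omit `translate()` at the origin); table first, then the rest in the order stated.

table();
translate([469, 103, 741]) open_box();
translate([1465, 0, 0]) spool();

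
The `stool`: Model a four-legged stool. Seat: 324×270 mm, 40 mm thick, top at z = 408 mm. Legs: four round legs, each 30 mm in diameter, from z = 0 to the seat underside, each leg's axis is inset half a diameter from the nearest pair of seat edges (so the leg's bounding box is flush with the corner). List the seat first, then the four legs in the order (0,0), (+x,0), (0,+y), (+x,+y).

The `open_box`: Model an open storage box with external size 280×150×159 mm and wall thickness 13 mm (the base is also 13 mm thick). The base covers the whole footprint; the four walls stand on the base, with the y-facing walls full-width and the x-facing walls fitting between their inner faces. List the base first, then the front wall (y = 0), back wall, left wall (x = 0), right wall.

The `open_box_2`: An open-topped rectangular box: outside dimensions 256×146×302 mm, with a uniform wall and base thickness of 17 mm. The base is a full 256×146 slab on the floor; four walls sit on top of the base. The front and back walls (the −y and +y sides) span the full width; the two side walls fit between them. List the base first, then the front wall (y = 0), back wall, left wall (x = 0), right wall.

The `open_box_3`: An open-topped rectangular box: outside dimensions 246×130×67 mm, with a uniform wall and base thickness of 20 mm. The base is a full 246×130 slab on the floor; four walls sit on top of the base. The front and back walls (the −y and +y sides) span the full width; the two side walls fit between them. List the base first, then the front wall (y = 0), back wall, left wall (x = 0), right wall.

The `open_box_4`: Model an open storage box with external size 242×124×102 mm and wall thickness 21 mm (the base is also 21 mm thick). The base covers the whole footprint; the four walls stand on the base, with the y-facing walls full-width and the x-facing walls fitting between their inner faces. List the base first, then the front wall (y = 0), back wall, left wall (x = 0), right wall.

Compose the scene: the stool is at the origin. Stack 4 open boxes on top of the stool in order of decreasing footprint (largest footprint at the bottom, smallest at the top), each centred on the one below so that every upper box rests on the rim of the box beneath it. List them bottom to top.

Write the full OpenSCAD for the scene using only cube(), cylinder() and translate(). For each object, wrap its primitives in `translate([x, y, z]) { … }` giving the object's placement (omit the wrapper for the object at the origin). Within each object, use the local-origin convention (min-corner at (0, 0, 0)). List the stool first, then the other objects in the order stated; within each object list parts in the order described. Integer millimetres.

translate([0, 0, 368]) cube([324, 270, 40]);
translate([15, 15, 0]) cylinder(h = 368, r = 15);
translate([309, 15, 0]) cylinder(h = 368, r = 15);
translate([15, 255, 0]) cylinder(h = 368, r = 15);
translate([309, 255, 0]) cylinder(h = 368, r = 15);
translate([22, 60, 408]) {
  cube([280, 150, 13]);
  translate([0, 0, 13]) cube([280, 13, 146]);
  translate([0, 137, 13]) cube([280, 13, 146]);
  translate([0, 13, 13]) cube([13, 124, 146]);
  translate([267, 13, 13]) cube([13, 124, 146]);
}
translate([34, 62, 567]) {
  cube([256, 146, 17]);
  translate([0, 0, 17]) cube([256, 17, 285]);
  translate([0, 129, 17]) cube([256, 17, 285]);
  translate([0, 17, 17]) cube([17, 112, 285]);
  translate([239, 17, 17]) cube([17, 112, 285]);
}
translate([39, 70, 869]) {
  cube([246, 130, 20]);
  translate([0, 0, 20]) cube([246, 20, 47]);
  translate([0, 110, 20]) cube([246, 20, 47]);
  translate([0, 20, 20]) cube([20, 90, 47]);
  translate([226, 20, 20]) cube([20, 90, 47]);
}
translate([41, 73, 936]) {
  cube([242, 124, 21]);
  translate([0, 0, 21]) cube([242, 21, 81]);
  translate([0, 103, 21]) cube([242, 21, 81]);
  translate([0, 21, 21]) cube([21, 82, 81]);
  translate([221, 21, 21]) cube([21, 82, 81]);
}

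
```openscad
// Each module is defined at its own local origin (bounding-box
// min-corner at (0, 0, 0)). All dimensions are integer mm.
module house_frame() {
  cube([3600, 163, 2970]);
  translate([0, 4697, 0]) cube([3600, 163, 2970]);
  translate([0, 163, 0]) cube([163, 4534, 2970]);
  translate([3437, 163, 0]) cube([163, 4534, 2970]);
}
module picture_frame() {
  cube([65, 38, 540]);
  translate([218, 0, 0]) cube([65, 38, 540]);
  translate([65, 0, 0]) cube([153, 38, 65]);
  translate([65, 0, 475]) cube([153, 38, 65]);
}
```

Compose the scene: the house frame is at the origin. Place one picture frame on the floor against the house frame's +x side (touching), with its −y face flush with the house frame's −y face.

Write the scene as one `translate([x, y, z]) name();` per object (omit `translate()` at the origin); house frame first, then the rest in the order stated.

house_frame();
translate([3600, 0, 0]) picture_frame();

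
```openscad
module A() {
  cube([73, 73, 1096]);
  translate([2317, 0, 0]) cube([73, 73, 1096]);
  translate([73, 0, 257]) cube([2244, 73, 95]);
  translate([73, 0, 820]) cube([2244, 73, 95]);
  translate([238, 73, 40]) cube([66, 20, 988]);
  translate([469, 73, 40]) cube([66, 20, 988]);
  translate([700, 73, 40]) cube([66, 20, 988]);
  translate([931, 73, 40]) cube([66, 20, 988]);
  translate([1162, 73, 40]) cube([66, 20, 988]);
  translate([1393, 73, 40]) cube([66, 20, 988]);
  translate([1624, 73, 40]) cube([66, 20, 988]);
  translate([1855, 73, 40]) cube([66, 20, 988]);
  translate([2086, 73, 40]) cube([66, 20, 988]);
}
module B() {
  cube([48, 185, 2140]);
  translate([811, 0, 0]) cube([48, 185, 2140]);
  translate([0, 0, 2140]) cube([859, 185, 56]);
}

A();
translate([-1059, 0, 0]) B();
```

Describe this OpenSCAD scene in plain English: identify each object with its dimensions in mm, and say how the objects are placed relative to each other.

A is a fence section. Two 73×73 mm posts, 1096 mm tall, stand on the floor with a clear span of 2244 mm between their inner faces. Two horizontal rails of 73×95 mm section span the gap between the posts with their undersides at z = 257 mm and z = 820 mm, flush with the posts' −y face. 9 pickets, each 66 mm wide, 20 mm thick and 988 mm tall, are fixed to the +y face of the rails with their bottoms at z = 40 mm, evenly spaced across the span with equal gaps (rounded down to the nearest mm) at the −x end and between each pair — any rounding remainder accumulates at the +x end.

B is a door frame. The clear opening is 763 mm wide and 2140 mm high. Two 48 mm wide jambs, 185 mm deep, stand either side of the opening from the floor to the top of the opening. A 56 mm thick head sits across the top of both jambs, spanning the full outside width of the frame.

The door frame is on the floor beside the fence section on its −x side.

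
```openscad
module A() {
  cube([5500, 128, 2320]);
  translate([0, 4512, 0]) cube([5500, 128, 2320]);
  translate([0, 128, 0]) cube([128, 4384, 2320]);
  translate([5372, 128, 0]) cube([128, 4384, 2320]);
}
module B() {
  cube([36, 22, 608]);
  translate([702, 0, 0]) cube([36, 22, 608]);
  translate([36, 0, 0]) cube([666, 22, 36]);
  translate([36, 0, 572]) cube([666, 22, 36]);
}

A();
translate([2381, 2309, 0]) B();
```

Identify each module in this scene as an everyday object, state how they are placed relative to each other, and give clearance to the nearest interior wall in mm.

Clearances: x = 2253, y = 2181; minimum 2181 mm.

A is a house frame. B is a picture frame. The picture frame sits inside the house frame, centred. The clearance to the nearest interior wall is 2181 mm.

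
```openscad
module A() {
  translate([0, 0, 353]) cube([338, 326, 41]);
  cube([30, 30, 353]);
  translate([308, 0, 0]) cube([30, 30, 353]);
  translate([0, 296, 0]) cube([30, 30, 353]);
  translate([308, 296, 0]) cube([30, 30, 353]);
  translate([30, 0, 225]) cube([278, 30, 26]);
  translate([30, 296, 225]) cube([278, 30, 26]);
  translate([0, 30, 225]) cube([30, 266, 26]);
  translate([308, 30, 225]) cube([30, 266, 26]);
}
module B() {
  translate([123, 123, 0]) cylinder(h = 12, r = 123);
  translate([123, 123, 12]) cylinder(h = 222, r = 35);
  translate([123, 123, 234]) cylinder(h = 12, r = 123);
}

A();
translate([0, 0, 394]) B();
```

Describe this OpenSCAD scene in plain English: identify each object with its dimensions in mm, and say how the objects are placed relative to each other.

A is a simple wooden stool: a rectangular seat 338 mm (x) by 326 mm (y), 41 mm thick, top face at z = 394 mm, on four square legs, each 30×30 mm in cross-section. The legs rest on z = 0, each flush with a corner of the seat. Four stretchers, 30 mm wide and 26 mm tall, connect adjacent legs with their undersides at z = 225 mm, each running between the inner faces of the legs it joins and aligned with the legs' outer faces on the other axis.

B is a spool: two coaxial disc flanges of radius 123 mm and thickness 12 mm, joined by a core cylinder of radius 35 mm and height 222 mm. The lower flange rests on z = 0 and the three cylinders share a vertical axis.

The spool is on top of the stool.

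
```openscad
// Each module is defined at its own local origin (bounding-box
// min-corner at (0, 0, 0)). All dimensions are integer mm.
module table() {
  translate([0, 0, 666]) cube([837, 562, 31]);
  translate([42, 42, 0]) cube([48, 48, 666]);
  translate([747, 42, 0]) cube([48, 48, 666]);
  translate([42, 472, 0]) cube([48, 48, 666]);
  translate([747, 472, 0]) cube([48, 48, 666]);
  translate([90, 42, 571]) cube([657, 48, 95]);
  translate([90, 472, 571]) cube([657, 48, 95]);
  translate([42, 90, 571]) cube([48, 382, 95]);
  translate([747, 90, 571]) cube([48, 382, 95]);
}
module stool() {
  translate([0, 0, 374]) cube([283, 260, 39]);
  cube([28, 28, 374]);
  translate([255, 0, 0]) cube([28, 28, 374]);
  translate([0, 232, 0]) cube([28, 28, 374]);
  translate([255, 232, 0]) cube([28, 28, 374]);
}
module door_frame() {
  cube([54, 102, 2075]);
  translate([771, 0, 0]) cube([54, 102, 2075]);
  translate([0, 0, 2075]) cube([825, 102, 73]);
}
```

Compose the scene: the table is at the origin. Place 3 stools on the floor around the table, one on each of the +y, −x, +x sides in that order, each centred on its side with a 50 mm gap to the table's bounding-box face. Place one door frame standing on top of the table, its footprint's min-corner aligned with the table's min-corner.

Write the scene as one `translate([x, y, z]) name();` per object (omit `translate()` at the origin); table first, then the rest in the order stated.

table();
translate([277, 612, 0]) stool();
translate([-333, 151, 0]) stool();
translate([887, 151, 0]) stool();
translate([0, 0, 697]) door_frame();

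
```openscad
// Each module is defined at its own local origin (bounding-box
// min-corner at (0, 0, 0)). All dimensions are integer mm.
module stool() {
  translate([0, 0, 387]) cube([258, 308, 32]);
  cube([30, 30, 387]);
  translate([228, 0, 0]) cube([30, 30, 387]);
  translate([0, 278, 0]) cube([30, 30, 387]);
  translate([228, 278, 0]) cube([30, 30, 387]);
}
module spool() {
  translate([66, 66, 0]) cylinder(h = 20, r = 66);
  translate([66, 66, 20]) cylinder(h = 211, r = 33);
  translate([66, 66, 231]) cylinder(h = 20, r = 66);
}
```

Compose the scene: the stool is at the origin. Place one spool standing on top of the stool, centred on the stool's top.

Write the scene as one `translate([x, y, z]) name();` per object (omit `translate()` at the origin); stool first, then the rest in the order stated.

stool();
translate([63, 88, 419]) spool();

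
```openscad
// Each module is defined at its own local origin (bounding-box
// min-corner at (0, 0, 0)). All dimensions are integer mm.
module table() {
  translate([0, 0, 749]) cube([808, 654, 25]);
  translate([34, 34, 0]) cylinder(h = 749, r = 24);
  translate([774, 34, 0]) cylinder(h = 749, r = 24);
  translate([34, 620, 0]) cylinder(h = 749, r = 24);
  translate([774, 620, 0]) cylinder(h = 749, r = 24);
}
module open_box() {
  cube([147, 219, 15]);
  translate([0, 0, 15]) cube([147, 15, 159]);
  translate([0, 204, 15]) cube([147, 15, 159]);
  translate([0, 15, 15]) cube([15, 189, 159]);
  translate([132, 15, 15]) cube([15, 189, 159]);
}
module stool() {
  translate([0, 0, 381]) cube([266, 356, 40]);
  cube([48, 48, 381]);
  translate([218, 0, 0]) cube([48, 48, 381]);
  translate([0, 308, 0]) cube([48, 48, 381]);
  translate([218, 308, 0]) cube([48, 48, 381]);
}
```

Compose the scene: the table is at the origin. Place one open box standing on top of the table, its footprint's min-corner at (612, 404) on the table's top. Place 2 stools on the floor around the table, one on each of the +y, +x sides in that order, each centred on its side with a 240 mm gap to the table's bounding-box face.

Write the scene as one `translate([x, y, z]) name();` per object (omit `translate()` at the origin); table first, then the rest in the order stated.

table();
translate([612, 404, 774]) open_box();
translate([271, 894, 0]) stool();
translate([1048, 149, 0]) stool();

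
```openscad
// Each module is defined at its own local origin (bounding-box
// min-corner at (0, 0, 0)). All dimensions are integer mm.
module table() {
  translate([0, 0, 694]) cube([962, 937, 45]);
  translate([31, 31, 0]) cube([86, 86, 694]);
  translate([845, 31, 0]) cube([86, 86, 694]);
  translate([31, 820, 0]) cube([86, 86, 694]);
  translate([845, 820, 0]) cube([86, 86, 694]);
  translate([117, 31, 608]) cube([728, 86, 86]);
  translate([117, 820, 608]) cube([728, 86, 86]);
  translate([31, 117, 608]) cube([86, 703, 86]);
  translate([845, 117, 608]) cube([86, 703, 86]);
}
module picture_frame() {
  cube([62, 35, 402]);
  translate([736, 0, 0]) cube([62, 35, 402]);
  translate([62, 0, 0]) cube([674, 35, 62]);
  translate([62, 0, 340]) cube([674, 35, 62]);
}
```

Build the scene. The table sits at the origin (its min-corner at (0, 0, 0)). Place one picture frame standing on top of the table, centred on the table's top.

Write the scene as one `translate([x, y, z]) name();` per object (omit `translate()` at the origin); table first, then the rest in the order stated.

table();
translate([82, 451, 739]) picture_frame();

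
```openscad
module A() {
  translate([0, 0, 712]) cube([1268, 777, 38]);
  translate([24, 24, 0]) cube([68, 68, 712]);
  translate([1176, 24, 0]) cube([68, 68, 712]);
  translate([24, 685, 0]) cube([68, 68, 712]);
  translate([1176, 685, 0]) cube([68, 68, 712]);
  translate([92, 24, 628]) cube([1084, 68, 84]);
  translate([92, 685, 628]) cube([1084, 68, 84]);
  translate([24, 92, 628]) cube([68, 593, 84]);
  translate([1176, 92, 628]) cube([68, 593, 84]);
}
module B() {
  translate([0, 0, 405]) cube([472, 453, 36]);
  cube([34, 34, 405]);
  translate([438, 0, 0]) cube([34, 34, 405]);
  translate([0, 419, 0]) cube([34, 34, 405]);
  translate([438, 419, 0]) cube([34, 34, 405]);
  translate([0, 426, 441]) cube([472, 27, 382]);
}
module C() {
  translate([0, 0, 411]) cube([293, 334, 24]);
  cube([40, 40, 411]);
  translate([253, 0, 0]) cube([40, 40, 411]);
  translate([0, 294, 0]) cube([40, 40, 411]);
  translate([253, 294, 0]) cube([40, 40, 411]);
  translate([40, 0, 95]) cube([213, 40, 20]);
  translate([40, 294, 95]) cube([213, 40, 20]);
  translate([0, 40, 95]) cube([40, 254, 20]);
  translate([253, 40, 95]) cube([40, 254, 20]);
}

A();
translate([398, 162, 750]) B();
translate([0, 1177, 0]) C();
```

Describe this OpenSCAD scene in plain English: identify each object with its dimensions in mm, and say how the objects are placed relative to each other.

A is a rectangular dining table. The top is 1268×777×38 mm with its upper surface at z = 750 mm. It stands on four 68×68 mm square legs, each inset 24 mm from the nearest pair of top edges, running from the floor to the underside of the top. Four apron rails, 68 mm thick and 84 mm tall, run between adjacent legs with their top edges flush with the underside of the top and their outer faces flush with the legs' outer faces.

B is a chair. The seat is a 472×453×36 mm slab with its top at z = 441 mm, on four 34×34 mm corner legs (flush with the seat edges, standing on z = 0). A flat backrest 27 mm thick, 382 mm tall, spans the full seat width and rises from the seat top along its +y edge, rear face flush with the rear of the seat.

C is a four-legged stool. The seat is 293×334 mm, 24 mm thick, top at z = 435 mm. It stands on four square legs, each 40×40 mm in cross-section, from z = 0 to the seat underside, each flush with a corner of the seat. Four stretchers, 40 mm wide and 20 mm tall, connect adjacent legs with their undersides at z = 95 mm, each running between the inner faces of the legs it joins and aligned with the legs' outer faces on the other axis.

The chair is on top of the table, centred. The stool is on the floor beside the table on its +y side.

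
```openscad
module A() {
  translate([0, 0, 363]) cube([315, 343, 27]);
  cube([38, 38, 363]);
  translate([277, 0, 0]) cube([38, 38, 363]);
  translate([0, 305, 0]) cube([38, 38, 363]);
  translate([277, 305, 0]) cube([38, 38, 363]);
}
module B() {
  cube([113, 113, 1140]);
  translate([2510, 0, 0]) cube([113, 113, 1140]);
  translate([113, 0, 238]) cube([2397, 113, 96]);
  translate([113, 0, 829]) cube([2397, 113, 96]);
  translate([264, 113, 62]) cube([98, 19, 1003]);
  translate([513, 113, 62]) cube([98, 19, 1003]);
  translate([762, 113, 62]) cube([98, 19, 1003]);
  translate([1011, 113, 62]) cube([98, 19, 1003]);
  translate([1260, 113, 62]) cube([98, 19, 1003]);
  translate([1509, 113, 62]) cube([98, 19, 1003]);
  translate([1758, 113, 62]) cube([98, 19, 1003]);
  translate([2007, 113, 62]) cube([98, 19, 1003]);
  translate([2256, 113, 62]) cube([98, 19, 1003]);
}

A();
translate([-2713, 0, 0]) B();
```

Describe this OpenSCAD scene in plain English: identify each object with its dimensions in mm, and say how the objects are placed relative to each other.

A is a four-legged stool. The seat is 315×343 mm, 27 mm thick, top at z = 390 mm. It stands on four square legs, each 38×38 mm in cross-section, from z = 0 to the seat underside, each flush with a corner of the seat.

B is a fence section. Two 113×113 mm posts, 1140 mm tall, stand on the floor with a clear span of 2397 mm between their inner faces. Two horizontal rails of 113×96 mm section span the gap between the posts with their undersides at z = 238 mm and z = 829 mm, flush with the posts' −y face. 9 pickets, each 98 mm wide, 19 mm thick and 1003 mm tall, are fixed to the +y face of the rails with their bottoms at z = 62 mm, evenly spaced across the span with equal gaps (rounded down to the nearest mm) at the −x end and between each pair — any rounding remainder accumulates at the +x end.

The fence section is on the floor beside the stool on its −x side.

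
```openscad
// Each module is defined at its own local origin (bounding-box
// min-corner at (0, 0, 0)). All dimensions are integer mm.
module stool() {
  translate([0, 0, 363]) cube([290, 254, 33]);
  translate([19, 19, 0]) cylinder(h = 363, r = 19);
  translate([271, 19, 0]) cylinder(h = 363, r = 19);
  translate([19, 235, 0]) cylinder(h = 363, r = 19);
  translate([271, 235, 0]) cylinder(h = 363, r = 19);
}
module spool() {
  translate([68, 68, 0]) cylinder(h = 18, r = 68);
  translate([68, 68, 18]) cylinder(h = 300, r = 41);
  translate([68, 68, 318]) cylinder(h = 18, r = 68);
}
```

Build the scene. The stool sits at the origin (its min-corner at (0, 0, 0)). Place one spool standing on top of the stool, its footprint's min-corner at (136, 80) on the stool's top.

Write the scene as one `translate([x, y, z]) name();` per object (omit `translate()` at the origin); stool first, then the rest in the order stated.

stool();
translate([136, 80, 396]) spool();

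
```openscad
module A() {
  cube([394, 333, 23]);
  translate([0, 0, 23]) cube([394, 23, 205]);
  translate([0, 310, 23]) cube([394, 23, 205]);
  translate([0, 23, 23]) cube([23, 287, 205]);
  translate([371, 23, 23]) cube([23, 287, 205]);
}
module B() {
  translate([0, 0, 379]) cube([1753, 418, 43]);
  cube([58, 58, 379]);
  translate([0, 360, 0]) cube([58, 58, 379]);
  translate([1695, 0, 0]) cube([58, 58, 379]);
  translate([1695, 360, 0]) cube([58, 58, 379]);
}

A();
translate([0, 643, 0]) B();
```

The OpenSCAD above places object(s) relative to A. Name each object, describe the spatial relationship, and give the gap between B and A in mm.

The bench's nearest face is 310 mm from the open box's +y face.

A is an open box. B is a bench. The bench is on the floor beside the open box on its +y side. The gap between the bench and the open box is 310 mm.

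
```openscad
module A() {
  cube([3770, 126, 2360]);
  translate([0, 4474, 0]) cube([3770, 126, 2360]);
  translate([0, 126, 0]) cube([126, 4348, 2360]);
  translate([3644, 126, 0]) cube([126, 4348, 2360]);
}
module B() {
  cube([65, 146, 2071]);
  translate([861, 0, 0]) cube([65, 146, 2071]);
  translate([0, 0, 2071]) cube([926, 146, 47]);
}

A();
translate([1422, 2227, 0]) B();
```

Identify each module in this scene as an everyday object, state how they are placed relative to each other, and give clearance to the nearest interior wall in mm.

Clearances: x = 1296, y = 2101; minimum 1296 mm.

A is a house frame. B is a door frame. The door frame sits inside the house frame, centred. The clearance to the nearest interior wall is 1296 mm.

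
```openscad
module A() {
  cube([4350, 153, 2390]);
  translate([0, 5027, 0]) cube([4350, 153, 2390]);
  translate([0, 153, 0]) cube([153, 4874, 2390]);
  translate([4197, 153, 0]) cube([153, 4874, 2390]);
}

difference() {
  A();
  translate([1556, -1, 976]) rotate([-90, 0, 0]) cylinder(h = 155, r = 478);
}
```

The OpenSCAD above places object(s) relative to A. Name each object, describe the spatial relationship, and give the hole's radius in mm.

A is a house frame. The house frame has a circular hole through its front wall. The hole's radius is 478 mm.

The subtracted cylinder has r = 478 mm.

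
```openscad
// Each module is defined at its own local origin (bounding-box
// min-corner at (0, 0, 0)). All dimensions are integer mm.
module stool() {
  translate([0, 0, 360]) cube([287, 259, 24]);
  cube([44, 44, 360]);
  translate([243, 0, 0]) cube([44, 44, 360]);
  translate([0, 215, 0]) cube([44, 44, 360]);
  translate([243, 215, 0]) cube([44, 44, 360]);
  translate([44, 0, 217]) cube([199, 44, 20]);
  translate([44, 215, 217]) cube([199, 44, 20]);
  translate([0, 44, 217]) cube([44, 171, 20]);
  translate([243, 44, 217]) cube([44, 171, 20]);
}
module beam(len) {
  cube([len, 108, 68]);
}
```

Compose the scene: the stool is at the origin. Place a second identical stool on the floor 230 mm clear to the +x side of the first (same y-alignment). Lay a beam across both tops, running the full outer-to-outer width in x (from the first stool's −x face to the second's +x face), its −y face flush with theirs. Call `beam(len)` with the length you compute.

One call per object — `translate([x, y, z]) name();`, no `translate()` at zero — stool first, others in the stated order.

stool();
translate([517, 0, 0]) stool();
translate([0, 0, 384]) beam(804);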